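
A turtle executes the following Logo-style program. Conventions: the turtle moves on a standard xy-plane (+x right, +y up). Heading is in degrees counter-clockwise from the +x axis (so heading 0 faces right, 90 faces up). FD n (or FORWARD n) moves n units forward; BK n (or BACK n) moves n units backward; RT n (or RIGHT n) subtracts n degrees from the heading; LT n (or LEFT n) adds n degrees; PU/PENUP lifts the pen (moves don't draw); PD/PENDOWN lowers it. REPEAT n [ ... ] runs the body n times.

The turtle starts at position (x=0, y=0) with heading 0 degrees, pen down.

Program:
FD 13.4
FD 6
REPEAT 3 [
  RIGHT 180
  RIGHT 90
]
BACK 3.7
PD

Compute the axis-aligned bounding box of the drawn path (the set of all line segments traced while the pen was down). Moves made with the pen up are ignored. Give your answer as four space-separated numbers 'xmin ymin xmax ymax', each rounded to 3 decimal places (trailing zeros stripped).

Answer: 0 0 19.4 3.7

Derivation:
Executing turtle program step by step:
Start: pos=(0,0), heading=0, pen down
FD 13.4: (0,0) -> (13.4,0) [heading=0, draw]
FD 6: (13.4,0) -> (19.4,0) [heading=0, draw]
REPEAT 3 [
  -- iteration 1/3 --
  RT 180: heading 0 -> 180
  RT 90: heading 180 -> 90
  -- iteration 2/3 --
  RT 180: heading 90 -> 270
  RT 90: heading 270 -> 180
  -- iteration 3/3 --
  RT 180: heading 180 -> 0
  RT 90: heading 0 -> 270
]
BK 3.7: (19.4,0) -> (19.4,3.7) [heading=270, draw]
PD: pen down
Final: pos=(19.4,3.7), heading=270, 3 segment(s) drawn

Segment endpoints: x in {0, 13.4, 19.4, 19.4}, y in {0, 3.7}
xmin=0, ymin=0, xmax=19.4, ymax=3.7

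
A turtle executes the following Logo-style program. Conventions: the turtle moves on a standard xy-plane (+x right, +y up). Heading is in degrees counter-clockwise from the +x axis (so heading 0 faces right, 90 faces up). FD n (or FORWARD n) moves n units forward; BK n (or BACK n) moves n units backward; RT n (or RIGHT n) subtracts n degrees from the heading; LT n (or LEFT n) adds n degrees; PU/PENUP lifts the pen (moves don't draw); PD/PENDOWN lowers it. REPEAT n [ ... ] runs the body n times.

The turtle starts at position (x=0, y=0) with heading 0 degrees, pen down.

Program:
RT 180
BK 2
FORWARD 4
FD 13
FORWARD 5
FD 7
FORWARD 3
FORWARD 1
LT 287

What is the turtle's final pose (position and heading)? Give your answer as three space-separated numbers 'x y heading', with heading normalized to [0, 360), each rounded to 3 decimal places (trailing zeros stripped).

Answer: -31 0 107

Derivation:
Executing turtle program step by step:
Start: pos=(0,0), heading=0, pen down
RT 180: heading 0 -> 180
BK 2: (0,0) -> (2,0) [heading=180, draw]
FD 4: (2,0) -> (-2,0) [heading=180, draw]
FD 13: (-2,0) -> (-15,0) [heading=180, draw]
FD 5: (-15,0) -> (-20,0) [heading=180, draw]
FD 7: (-20,0) -> (-27,0) [heading=180, draw]
FD 3: (-27,0) -> (-30,0) [heading=180, draw]
FD 1: (-30,0) -> (-31,0) [heading=180, draw]
LT 287: heading 180 -> 107
Final: pos=(-31,0), heading=107, 7 segment(s) drawn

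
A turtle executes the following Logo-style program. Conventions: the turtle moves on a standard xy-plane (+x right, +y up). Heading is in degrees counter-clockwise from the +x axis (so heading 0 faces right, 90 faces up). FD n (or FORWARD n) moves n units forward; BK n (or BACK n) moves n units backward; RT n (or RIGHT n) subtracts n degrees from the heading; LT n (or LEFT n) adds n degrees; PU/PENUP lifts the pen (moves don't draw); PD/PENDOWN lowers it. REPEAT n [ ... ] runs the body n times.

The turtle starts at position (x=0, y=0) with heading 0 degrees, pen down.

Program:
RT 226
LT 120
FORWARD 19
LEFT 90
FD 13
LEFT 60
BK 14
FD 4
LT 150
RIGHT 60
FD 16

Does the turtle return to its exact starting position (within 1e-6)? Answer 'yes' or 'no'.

Executing turtle program step by step:
Start: pos=(0,0), heading=0, pen down
RT 226: heading 0 -> 134
LT 120: heading 134 -> 254
FD 19: (0,0) -> (-5.237,-18.264) [heading=254, draw]
LT 90: heading 254 -> 344
FD 13: (-5.237,-18.264) -> (7.259,-21.847) [heading=344, draw]
LT 60: heading 344 -> 44
BK 14: (7.259,-21.847) -> (-2.811,-31.572) [heading=44, draw]
FD 4: (-2.811,-31.572) -> (0.066,-28.794) [heading=44, draw]
LT 150: heading 44 -> 194
RT 60: heading 194 -> 134
FD 16: (0.066,-28.794) -> (-11.049,-17.284) [heading=134, draw]
Final: pos=(-11.049,-17.284), heading=134, 5 segment(s) drawn

Start position: (0, 0)
Final position: (-11.049, -17.284)
Distance = 20.514; >= 1e-6 -> NOT closed

Answer: no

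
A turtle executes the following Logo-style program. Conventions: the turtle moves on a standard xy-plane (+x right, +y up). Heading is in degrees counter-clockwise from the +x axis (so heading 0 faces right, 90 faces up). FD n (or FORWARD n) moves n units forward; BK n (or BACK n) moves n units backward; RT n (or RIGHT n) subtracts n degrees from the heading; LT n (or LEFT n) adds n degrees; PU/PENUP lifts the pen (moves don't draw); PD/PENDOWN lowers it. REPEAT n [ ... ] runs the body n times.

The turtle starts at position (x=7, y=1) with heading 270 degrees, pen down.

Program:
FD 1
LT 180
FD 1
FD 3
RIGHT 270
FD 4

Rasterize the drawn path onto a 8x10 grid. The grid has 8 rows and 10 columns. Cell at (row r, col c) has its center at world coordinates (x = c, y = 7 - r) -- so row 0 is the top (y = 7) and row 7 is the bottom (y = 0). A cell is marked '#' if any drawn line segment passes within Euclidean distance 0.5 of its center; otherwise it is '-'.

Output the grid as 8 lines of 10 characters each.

Segment 0: (7,1) -> (7,0)
Segment 1: (7,0) -> (7,1)
Segment 2: (7,1) -> (7,4)
Segment 3: (7,4) -> (3,4)

Answer: ----------
----------
----------
---#####--
-------#--
-------#--
-------#--
-------#--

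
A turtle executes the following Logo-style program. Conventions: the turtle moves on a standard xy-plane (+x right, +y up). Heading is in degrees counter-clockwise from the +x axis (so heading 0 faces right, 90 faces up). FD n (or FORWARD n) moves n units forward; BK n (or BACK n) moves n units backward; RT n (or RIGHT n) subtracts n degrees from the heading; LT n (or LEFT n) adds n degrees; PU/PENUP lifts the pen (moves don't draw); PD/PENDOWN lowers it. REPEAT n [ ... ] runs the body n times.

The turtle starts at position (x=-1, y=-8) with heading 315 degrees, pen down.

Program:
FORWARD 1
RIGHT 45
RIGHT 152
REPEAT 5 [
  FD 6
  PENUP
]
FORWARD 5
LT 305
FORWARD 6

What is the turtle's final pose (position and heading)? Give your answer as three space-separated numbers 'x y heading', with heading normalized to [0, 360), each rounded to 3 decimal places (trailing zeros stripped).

Executing turtle program step by step:
Start: pos=(-1,-8), heading=315, pen down
FD 1: (-1,-8) -> (-0.293,-8.707) [heading=315, draw]
RT 45: heading 315 -> 270
RT 152: heading 270 -> 118
REPEAT 5 [
  -- iteration 1/5 --
  FD 6: (-0.293,-8.707) -> (-3.11,-3.409) [heading=118, draw]
  PU: pen up
  -- iteration 2/5 --
  FD 6: (-3.11,-3.409) -> (-5.927,1.888) [heading=118, move]
  PU: pen up
  -- iteration 3/5 --
  FD 6: (-5.927,1.888) -> (-8.743,7.186) [heading=118, move]
  PU: pen up
  -- iteration 4/5 --
  FD 6: (-8.743,7.186) -> (-11.56,12.484) [heading=118, move]
  PU: pen up
  -- iteration 5/5 --
  FD 6: (-11.56,12.484) -> (-14.377,17.781) [heading=118, move]
  PU: pen up
]
FD 5: (-14.377,17.781) -> (-16.724,22.196) [heading=118, move]
LT 305: heading 118 -> 63
FD 6: (-16.724,22.196) -> (-14,27.542) [heading=63, move]
Final: pos=(-14,27.542), heading=63, 2 segment(s) drawn

Answer: -14 27.542 63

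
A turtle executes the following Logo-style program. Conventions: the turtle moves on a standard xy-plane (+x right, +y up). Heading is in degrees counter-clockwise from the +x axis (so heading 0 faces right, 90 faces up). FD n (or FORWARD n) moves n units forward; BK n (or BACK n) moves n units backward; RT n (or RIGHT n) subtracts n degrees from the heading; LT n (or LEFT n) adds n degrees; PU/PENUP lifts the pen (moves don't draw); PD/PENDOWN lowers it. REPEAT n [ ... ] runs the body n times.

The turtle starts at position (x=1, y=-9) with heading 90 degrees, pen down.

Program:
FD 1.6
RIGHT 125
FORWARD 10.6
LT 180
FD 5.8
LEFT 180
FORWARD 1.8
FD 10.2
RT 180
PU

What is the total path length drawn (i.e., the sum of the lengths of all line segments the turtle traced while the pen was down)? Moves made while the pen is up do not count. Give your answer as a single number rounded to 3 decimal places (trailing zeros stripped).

Executing turtle program step by step:
Start: pos=(1,-9), heading=90, pen down
FD 1.6: (1,-9) -> (1,-7.4) [heading=90, draw]
RT 125: heading 90 -> 325
FD 10.6: (1,-7.4) -> (9.683,-13.48) [heading=325, draw]
LT 180: heading 325 -> 145
FD 5.8: (9.683,-13.48) -> (4.932,-10.153) [heading=145, draw]
LT 180: heading 145 -> 325
FD 1.8: (4.932,-10.153) -> (6.406,-11.186) [heading=325, draw]
FD 10.2: (6.406,-11.186) -> (14.762,-17.036) [heading=325, draw]
RT 180: heading 325 -> 145
PU: pen up
Final: pos=(14.762,-17.036), heading=145, 5 segment(s) drawn

Segment lengths:
  seg 1: (1,-9) -> (1,-7.4), length = 1.6
  seg 2: (1,-7.4) -> (9.683,-13.48), length = 10.6
  seg 3: (9.683,-13.48) -> (4.932,-10.153), length = 5.8
  seg 4: (4.932,-10.153) -> (6.406,-11.186), length = 1.8
  seg 5: (6.406,-11.186) -> (14.762,-17.036), length = 10.2
Total = 30

Answer: 30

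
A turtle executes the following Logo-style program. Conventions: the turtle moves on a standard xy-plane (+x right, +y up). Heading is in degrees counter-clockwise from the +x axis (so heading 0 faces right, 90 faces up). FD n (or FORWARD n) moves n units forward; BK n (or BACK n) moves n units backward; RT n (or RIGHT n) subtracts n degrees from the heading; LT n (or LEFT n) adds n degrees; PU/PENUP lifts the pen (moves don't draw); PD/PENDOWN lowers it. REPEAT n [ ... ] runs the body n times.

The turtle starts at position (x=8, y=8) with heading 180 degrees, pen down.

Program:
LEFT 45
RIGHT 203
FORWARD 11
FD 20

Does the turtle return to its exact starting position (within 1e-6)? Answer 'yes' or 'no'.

Answer: no

Derivation:
Executing turtle program step by step:
Start: pos=(8,8), heading=180, pen down
LT 45: heading 180 -> 225
RT 203: heading 225 -> 22
FD 11: (8,8) -> (18.199,12.121) [heading=22, draw]
FD 20: (18.199,12.121) -> (36.743,19.613) [heading=22, draw]
Final: pos=(36.743,19.613), heading=22, 2 segment(s) drawn

Start position: (8, 8)
Final position: (36.743, 19.613)
Distance = 31; >= 1e-6 -> NOT closed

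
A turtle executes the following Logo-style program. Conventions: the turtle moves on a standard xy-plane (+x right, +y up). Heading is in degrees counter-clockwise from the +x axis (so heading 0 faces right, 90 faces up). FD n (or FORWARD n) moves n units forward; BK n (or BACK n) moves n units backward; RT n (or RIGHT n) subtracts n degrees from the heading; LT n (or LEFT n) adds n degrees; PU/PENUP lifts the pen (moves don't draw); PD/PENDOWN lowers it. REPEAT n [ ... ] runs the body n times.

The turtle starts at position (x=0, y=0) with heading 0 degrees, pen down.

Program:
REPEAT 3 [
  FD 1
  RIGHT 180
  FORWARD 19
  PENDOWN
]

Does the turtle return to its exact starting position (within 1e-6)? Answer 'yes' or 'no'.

Executing turtle program step by step:
Start: pos=(0,0), heading=0, pen down
REPEAT 3 [
  -- iteration 1/3 --
  FD 1: (0,0) -> (1,0) [heading=0, draw]
  RT 180: heading 0 -> 180
  FD 19: (1,0) -> (-18,0) [heading=180, draw]
  PD: pen down
  -- iteration 2/3 --
  FD 1: (-18,0) -> (-19,0) [heading=180, draw]
  RT 180: heading 180 -> 0
  FD 19: (-19,0) -> (0,0) [heading=0, draw]
  PD: pen down
  -- iteration 3/3 --
  FD 1: (0,0) -> (1,0) [heading=0, draw]
  RT 180: heading 0 -> 180
  FD 19: (1,0) -> (-18,0) [heading=180, draw]
  PD: pen down
]
Final: pos=(-18,0), heading=180, 6 segment(s) drawn

Start position: (0, 0)
Final position: (-18, 0)
Distance = 18; >= 1e-6 -> NOT closed

Answer: no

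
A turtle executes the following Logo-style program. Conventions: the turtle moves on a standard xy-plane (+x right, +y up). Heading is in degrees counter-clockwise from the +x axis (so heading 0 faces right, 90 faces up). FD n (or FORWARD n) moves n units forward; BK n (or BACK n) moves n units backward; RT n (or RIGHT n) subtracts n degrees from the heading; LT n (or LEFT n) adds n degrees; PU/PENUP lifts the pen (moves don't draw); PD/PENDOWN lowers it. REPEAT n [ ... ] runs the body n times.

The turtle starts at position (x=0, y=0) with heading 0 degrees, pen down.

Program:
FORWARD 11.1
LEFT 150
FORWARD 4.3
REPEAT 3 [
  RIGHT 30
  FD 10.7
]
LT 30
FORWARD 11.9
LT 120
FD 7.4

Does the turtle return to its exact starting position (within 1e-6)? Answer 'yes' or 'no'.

Answer: no

Derivation:
Executing turtle program step by step:
Start: pos=(0,0), heading=0, pen down
FD 11.1: (0,0) -> (11.1,0) [heading=0, draw]
LT 150: heading 0 -> 150
FD 4.3: (11.1,0) -> (7.376,2.15) [heading=150, draw]
REPEAT 3 [
  -- iteration 1/3 --
  RT 30: heading 150 -> 120
  FD 10.7: (7.376,2.15) -> (2.026,11.416) [heading=120, draw]
  -- iteration 2/3 --
  RT 30: heading 120 -> 90
  FD 10.7: (2.026,11.416) -> (2.026,22.116) [heading=90, draw]
  -- iteration 3/3 --
  RT 30: heading 90 -> 60
  FD 10.7: (2.026,22.116) -> (7.376,31.383) [heading=60, draw]
]
LT 30: heading 60 -> 90
FD 11.9: (7.376,31.383) -> (7.376,43.283) [heading=90, draw]
LT 120: heading 90 -> 210
FD 7.4: (7.376,43.283) -> (0.968,39.583) [heading=210, draw]
Final: pos=(0.968,39.583), heading=210, 7 segment(s) drawn

Start position: (0, 0)
Final position: (0.968, 39.583)
Distance = 39.595; >= 1e-6 -> NOT closed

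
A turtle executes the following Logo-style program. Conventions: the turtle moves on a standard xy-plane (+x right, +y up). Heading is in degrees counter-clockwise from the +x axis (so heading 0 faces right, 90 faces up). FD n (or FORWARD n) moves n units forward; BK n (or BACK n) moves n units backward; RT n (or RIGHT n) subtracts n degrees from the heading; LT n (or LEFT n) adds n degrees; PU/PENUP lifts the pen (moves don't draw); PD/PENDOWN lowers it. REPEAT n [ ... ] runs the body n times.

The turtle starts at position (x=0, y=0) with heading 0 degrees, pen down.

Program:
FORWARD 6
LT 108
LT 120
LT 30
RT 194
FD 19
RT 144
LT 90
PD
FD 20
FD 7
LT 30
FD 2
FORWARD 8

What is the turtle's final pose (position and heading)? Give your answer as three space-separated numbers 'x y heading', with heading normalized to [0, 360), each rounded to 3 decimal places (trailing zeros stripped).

Executing turtle program step by step:
Start: pos=(0,0), heading=0, pen down
FD 6: (0,0) -> (6,0) [heading=0, draw]
LT 108: heading 0 -> 108
LT 120: heading 108 -> 228
LT 30: heading 228 -> 258
RT 194: heading 258 -> 64
FD 19: (6,0) -> (14.329,17.077) [heading=64, draw]
RT 144: heading 64 -> 280
LT 90: heading 280 -> 10
PD: pen down
FD 20: (14.329,17.077) -> (34.025,20.55) [heading=10, draw]
FD 7: (34.025,20.55) -> (40.919,21.766) [heading=10, draw]
LT 30: heading 10 -> 40
FD 2: (40.919,21.766) -> (42.451,23.051) [heading=40, draw]
FD 8: (42.451,23.051) -> (48.579,28.193) [heading=40, draw]
Final: pos=(48.579,28.193), heading=40, 6 segment(s) drawn

Answer: 48.579 28.193 40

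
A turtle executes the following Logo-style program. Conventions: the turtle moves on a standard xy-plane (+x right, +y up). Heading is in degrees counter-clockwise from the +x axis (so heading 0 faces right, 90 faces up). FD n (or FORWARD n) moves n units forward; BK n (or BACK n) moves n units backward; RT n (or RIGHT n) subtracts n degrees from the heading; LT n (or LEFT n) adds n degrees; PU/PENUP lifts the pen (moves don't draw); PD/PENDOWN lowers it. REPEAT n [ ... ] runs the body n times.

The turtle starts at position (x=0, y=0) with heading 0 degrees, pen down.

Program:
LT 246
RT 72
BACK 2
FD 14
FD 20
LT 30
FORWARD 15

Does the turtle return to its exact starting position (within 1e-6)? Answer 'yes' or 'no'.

Executing turtle program step by step:
Start: pos=(0,0), heading=0, pen down
LT 246: heading 0 -> 246
RT 72: heading 246 -> 174
BK 2: (0,0) -> (1.989,-0.209) [heading=174, draw]
FD 14: (1.989,-0.209) -> (-11.934,1.254) [heading=174, draw]
FD 20: (-11.934,1.254) -> (-31.825,3.345) [heading=174, draw]
LT 30: heading 174 -> 204
FD 15: (-31.825,3.345) -> (-45.528,-2.756) [heading=204, draw]
Final: pos=(-45.528,-2.756), heading=204, 4 segment(s) drawn

Start position: (0, 0)
Final position: (-45.528, -2.756)
Distance = 45.611; >= 1e-6 -> NOT closed

Answer: no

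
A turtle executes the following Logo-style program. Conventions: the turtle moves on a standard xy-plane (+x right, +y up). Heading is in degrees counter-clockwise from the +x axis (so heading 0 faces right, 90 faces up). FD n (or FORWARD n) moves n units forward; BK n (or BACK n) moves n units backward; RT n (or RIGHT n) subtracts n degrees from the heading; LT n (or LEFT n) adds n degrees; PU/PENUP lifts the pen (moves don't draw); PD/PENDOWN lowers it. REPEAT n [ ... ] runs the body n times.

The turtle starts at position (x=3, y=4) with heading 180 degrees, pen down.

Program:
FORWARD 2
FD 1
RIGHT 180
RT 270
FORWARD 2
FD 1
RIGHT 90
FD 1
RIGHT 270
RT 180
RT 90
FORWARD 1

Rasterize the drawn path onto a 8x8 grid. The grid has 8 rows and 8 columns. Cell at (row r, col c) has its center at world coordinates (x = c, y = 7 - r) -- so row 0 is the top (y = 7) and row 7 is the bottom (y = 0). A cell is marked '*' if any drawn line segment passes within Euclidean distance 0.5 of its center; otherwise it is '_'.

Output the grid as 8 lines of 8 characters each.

Segment 0: (3,4) -> (1,4)
Segment 1: (1,4) -> (0,4)
Segment 2: (0,4) -> (-0,6)
Segment 3: (-0,6) -> (-0,7)
Segment 4: (-0,7) -> (1,7)
Segment 5: (1,7) -> (-0,7)

Answer: **______
*_______
*_______
****____
________
________
________
________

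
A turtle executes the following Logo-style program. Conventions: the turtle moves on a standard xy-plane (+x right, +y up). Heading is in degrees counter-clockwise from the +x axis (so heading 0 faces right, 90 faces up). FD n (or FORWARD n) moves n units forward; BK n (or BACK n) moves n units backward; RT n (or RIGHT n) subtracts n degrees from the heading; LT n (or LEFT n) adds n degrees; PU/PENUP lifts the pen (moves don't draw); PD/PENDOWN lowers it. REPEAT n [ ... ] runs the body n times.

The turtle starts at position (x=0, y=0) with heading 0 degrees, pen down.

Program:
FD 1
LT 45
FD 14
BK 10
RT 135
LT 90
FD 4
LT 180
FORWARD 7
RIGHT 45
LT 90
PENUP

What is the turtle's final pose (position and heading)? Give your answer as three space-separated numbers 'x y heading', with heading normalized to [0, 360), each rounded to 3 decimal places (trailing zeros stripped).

Executing turtle program step by step:
Start: pos=(0,0), heading=0, pen down
FD 1: (0,0) -> (1,0) [heading=0, draw]
LT 45: heading 0 -> 45
FD 14: (1,0) -> (10.899,9.899) [heading=45, draw]
BK 10: (10.899,9.899) -> (3.828,2.828) [heading=45, draw]
RT 135: heading 45 -> 270
LT 90: heading 270 -> 0
FD 4: (3.828,2.828) -> (7.828,2.828) [heading=0, draw]
LT 180: heading 0 -> 180
FD 7: (7.828,2.828) -> (0.828,2.828) [heading=180, draw]
RT 45: heading 180 -> 135
LT 90: heading 135 -> 225
PU: pen up
Final: pos=(0.828,2.828), heading=225, 5 segment(s) drawn

Answer: 0.828 2.828 225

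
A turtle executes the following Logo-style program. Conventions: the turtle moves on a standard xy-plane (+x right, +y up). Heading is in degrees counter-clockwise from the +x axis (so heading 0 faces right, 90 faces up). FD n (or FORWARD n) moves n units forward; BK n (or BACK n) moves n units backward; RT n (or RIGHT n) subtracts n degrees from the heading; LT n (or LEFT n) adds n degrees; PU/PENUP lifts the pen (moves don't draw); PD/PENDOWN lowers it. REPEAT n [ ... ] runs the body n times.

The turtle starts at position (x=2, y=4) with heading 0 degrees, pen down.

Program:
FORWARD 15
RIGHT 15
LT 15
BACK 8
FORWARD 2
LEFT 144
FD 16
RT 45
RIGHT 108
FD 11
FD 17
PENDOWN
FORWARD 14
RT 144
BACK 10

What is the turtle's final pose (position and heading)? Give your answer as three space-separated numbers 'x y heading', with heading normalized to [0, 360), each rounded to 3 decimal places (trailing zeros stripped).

Answer: 48.449 11.374 207

Derivation:
Executing turtle program step by step:
Start: pos=(2,4), heading=0, pen down
FD 15: (2,4) -> (17,4) [heading=0, draw]
RT 15: heading 0 -> 345
LT 15: heading 345 -> 0
BK 8: (17,4) -> (9,4) [heading=0, draw]
FD 2: (9,4) -> (11,4) [heading=0, draw]
LT 144: heading 0 -> 144
FD 16: (11,4) -> (-1.944,13.405) [heading=144, draw]
RT 45: heading 144 -> 99
RT 108: heading 99 -> 351
FD 11: (-1.944,13.405) -> (8.92,11.684) [heading=351, draw]
FD 17: (8.92,11.684) -> (25.711,9.024) [heading=351, draw]
PD: pen down
FD 14: (25.711,9.024) -> (39.539,6.834) [heading=351, draw]
RT 144: heading 351 -> 207
BK 10: (39.539,6.834) -> (48.449,11.374) [heading=207, draw]
Final: pos=(48.449,11.374), heading=207, 8 segment(s) drawn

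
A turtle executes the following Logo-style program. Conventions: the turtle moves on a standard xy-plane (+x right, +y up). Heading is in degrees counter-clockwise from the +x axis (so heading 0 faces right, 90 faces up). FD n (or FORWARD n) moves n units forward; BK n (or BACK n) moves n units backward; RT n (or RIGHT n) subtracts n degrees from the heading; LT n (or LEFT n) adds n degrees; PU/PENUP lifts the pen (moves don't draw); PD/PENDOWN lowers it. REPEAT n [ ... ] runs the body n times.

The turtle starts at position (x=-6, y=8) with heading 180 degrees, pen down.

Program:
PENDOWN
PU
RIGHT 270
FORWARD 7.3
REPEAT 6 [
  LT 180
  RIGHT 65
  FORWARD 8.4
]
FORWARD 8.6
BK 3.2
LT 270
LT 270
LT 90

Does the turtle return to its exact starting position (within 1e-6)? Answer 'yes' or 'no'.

Executing turtle program step by step:
Start: pos=(-6,8), heading=180, pen down
PD: pen down
PU: pen up
RT 270: heading 180 -> 270
FD 7.3: (-6,8) -> (-6,0.7) [heading=270, move]
REPEAT 6 [
  -- iteration 1/6 --
  LT 180: heading 270 -> 90
  RT 65: heading 90 -> 25
  FD 8.4: (-6,0.7) -> (1.613,4.25) [heading=25, move]
  -- iteration 2/6 --
  LT 180: heading 25 -> 205
  RT 65: heading 205 -> 140
  FD 8.4: (1.613,4.25) -> (-4.822,9.649) [heading=140, move]
  -- iteration 3/6 --
  LT 180: heading 140 -> 320
  RT 65: heading 320 -> 255
  FD 8.4: (-4.822,9.649) -> (-6.996,1.536) [heading=255, move]
  -- iteration 4/6 --
  LT 180: heading 255 -> 75
  RT 65: heading 75 -> 10
  FD 8.4: (-6.996,1.536) -> (1.277,2.994) [heading=10, move]
  -- iteration 5/6 --
  LT 180: heading 10 -> 190
  RT 65: heading 190 -> 125
  FD 8.4: (1.277,2.994) -> (-3.542,9.875) [heading=125, move]
  -- iteration 6/6 --
  LT 180: heading 125 -> 305
  RT 65: heading 305 -> 240
  FD 8.4: (-3.542,9.875) -> (-7.742,2.601) [heading=240, move]
]
FD 8.6: (-7.742,2.601) -> (-12.042,-4.847) [heading=240, move]
BK 3.2: (-12.042,-4.847) -> (-10.442,-2.076) [heading=240, move]
LT 270: heading 240 -> 150
LT 270: heading 150 -> 60
LT 90: heading 60 -> 150
Final: pos=(-10.442,-2.076), heading=150, 0 segment(s) drawn

Start position: (-6, 8)
Final position: (-10.442, -2.076)
Distance = 11.011; >= 1e-6 -> NOT closed

Answer: no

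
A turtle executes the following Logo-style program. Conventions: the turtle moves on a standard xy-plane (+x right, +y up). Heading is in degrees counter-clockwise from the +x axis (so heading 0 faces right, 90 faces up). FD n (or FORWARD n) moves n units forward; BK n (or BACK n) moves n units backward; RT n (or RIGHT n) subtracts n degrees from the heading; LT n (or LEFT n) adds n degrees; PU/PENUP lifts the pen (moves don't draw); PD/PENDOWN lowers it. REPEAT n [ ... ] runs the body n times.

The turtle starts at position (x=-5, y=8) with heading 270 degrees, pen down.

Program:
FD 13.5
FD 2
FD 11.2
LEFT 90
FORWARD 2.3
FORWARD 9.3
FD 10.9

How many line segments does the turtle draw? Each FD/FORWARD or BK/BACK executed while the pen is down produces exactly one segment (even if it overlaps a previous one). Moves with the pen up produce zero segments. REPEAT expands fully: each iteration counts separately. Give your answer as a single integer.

Executing turtle program step by step:
Start: pos=(-5,8), heading=270, pen down
FD 13.5: (-5,8) -> (-5,-5.5) [heading=270, draw]
FD 2: (-5,-5.5) -> (-5,-7.5) [heading=270, draw]
FD 11.2: (-5,-7.5) -> (-5,-18.7) [heading=270, draw]
LT 90: heading 270 -> 0
FD 2.3: (-5,-18.7) -> (-2.7,-18.7) [heading=0, draw]
FD 9.3: (-2.7,-18.7) -> (6.6,-18.7) [heading=0, draw]
FD 10.9: (6.6,-18.7) -> (17.5,-18.7) [heading=0, draw]
Final: pos=(17.5,-18.7), heading=0, 6 segment(s) drawn
Segments drawn: 6

Answer: 6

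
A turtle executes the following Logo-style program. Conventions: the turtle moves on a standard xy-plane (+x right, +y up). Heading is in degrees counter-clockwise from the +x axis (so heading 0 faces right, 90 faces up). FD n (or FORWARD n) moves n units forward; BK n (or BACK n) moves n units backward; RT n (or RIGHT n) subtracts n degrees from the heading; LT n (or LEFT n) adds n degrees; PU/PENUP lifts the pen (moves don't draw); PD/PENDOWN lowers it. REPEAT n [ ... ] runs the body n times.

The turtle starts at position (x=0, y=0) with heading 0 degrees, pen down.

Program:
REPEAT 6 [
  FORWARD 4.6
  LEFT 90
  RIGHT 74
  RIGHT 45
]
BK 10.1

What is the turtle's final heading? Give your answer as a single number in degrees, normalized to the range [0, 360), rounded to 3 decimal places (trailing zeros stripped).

Executing turtle program step by step:
Start: pos=(0,0), heading=0, pen down
REPEAT 6 [
  -- iteration 1/6 --
  FD 4.6: (0,0) -> (4.6,0) [heading=0, draw]
  LT 90: heading 0 -> 90
  RT 74: heading 90 -> 16
  RT 45: heading 16 -> 331
  -- iteration 2/6 --
  FD 4.6: (4.6,0) -> (8.623,-2.23) [heading=331, draw]
  LT 90: heading 331 -> 61
  RT 74: heading 61 -> 347
  RT 45: heading 347 -> 302
  -- iteration 3/6 --
  FD 4.6: (8.623,-2.23) -> (11.061,-6.131) [heading=302, draw]
  LT 90: heading 302 -> 32
  RT 74: heading 32 -> 318
  RT 45: heading 318 -> 273
  -- iteration 4/6 --
  FD 4.6: (11.061,-6.131) -> (11.302,-10.725) [heading=273, draw]
  LT 90: heading 273 -> 3
  RT 74: heading 3 -> 289
  RT 45: heading 289 -> 244
  -- iteration 5/6 --
  FD 4.6: (11.302,-10.725) -> (9.285,-14.859) [heading=244, draw]
  LT 90: heading 244 -> 334
  RT 74: heading 334 -> 260
  RT 45: heading 260 -> 215
  -- iteration 6/6 --
  FD 4.6: (9.285,-14.859) -> (5.517,-17.498) [heading=215, draw]
  LT 90: heading 215 -> 305
  RT 74: heading 305 -> 231
  RT 45: heading 231 -> 186
]
BK 10.1: (5.517,-17.498) -> (15.562,-16.442) [heading=186, draw]
Final: pos=(15.562,-16.442), heading=186, 7 segment(s) drawn

Answer: 186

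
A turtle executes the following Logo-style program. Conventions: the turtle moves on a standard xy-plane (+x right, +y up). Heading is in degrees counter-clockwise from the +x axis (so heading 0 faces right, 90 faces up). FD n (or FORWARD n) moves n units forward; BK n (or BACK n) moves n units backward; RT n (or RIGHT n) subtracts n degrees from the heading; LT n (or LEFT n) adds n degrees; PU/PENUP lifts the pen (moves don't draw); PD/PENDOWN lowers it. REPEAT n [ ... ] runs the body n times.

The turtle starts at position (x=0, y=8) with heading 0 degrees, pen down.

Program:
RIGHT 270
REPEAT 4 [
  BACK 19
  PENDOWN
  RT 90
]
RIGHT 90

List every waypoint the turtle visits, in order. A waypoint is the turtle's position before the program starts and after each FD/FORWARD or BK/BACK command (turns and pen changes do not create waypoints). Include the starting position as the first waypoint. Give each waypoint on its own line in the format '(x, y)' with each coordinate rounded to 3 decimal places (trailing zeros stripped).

Executing turtle program step by step:
Start: pos=(0,8), heading=0, pen down
RT 270: heading 0 -> 90
REPEAT 4 [
  -- iteration 1/4 --
  BK 19: (0,8) -> (0,-11) [heading=90, draw]
  PD: pen down
  RT 90: heading 90 -> 0
  -- iteration 2/4 --
  BK 19: (0,-11) -> (-19,-11) [heading=0, draw]
  PD: pen down
  RT 90: heading 0 -> 270
  -- iteration 3/4 --
  BK 19: (-19,-11) -> (-19,8) [heading=270, draw]
  PD: pen down
  RT 90: heading 270 -> 180
  -- iteration 4/4 --
  BK 19: (-19,8) -> (0,8) [heading=180, draw]
  PD: pen down
  RT 90: heading 180 -> 90
]
RT 90: heading 90 -> 0
Final: pos=(0,8), heading=0, 4 segment(s) drawn
Waypoints (5 total):
(0, 8)
(0, -11)
(-19, -11)
(-19, 8)
(0, 8)

Answer: (0, 8)
(0, -11)
(-19, -11)
(-19, 8)
(0, 8)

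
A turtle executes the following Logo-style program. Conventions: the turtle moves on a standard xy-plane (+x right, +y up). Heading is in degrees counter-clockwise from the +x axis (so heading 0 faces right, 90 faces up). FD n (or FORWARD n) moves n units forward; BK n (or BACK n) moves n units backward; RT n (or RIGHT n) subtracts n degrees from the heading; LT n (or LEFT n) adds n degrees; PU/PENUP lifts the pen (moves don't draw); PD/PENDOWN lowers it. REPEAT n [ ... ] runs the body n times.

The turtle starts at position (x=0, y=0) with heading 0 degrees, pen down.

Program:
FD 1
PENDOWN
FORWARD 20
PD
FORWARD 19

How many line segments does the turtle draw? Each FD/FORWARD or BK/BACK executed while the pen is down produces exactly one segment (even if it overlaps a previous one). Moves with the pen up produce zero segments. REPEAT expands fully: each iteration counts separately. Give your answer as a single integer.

Executing turtle program step by step:
Start: pos=(0,0), heading=0, pen down
FD 1: (0,0) -> (1,0) [heading=0, draw]
PD: pen down
FD 20: (1,0) -> (21,0) [heading=0, draw]
PD: pen down
FD 19: (21,0) -> (40,0) [heading=0, draw]
Final: pos=(40,0), heading=0, 3 segment(s) drawn
Segments drawn: 3

Answer: 3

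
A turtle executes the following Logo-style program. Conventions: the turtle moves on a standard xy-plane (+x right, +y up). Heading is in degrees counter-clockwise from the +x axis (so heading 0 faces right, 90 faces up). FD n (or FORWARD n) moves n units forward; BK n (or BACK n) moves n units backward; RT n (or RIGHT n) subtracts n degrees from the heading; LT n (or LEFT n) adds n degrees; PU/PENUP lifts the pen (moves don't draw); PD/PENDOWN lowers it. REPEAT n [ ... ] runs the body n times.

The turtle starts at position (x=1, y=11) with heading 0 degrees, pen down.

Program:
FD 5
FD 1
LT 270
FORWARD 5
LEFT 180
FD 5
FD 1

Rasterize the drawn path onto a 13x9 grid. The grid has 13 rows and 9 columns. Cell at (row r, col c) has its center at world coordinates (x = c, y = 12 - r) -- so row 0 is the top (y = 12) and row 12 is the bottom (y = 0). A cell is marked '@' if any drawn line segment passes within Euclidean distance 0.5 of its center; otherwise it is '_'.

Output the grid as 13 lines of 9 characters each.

Segment 0: (1,11) -> (6,11)
Segment 1: (6,11) -> (7,11)
Segment 2: (7,11) -> (7,6)
Segment 3: (7,6) -> (7,11)
Segment 4: (7,11) -> (7,12)

Answer: _______@_
_@@@@@@@_
_______@_
_______@_
_______@_
_______@_
_______@_
_________
_________
_________
_________
_________
_________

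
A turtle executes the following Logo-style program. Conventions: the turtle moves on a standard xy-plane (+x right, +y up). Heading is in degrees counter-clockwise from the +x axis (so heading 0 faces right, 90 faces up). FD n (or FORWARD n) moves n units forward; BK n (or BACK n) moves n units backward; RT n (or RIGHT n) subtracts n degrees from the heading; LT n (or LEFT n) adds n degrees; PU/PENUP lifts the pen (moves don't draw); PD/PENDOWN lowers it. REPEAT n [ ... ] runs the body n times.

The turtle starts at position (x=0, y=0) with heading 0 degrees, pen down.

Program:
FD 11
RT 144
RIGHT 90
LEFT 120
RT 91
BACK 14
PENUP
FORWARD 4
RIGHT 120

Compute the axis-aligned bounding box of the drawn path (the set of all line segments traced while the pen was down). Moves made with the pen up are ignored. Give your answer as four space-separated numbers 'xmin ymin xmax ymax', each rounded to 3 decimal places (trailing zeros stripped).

Executing turtle program step by step:
Start: pos=(0,0), heading=0, pen down
FD 11: (0,0) -> (11,0) [heading=0, draw]
RT 144: heading 0 -> 216
RT 90: heading 216 -> 126
LT 120: heading 126 -> 246
RT 91: heading 246 -> 155
BK 14: (11,0) -> (23.688,-5.917) [heading=155, draw]
PU: pen up
FD 4: (23.688,-5.917) -> (20.063,-4.226) [heading=155, move]
RT 120: heading 155 -> 35
Final: pos=(20.063,-4.226), heading=35, 2 segment(s) drawn

Segment endpoints: x in {0, 11, 23.688}, y in {-5.917, 0}
xmin=0, ymin=-5.917, xmax=23.688, ymax=0

Answer: 0 -5.917 23.688 0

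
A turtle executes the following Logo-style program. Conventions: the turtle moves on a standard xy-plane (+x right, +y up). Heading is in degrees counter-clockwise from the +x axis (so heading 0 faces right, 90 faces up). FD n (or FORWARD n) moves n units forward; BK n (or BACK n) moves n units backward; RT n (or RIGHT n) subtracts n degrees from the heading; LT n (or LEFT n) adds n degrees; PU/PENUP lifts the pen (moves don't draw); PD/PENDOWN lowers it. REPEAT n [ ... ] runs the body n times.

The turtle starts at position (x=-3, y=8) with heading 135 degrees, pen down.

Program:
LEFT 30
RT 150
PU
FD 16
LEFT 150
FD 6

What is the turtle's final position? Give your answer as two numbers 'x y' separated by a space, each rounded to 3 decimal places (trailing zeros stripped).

Executing turtle program step by step:
Start: pos=(-3,8), heading=135, pen down
LT 30: heading 135 -> 165
RT 150: heading 165 -> 15
PU: pen up
FD 16: (-3,8) -> (12.455,12.141) [heading=15, move]
LT 150: heading 15 -> 165
FD 6: (12.455,12.141) -> (6.659,13.694) [heading=165, move]
Final: pos=(6.659,13.694), heading=165, 0 segment(s) drawn

Answer: 6.659 13.694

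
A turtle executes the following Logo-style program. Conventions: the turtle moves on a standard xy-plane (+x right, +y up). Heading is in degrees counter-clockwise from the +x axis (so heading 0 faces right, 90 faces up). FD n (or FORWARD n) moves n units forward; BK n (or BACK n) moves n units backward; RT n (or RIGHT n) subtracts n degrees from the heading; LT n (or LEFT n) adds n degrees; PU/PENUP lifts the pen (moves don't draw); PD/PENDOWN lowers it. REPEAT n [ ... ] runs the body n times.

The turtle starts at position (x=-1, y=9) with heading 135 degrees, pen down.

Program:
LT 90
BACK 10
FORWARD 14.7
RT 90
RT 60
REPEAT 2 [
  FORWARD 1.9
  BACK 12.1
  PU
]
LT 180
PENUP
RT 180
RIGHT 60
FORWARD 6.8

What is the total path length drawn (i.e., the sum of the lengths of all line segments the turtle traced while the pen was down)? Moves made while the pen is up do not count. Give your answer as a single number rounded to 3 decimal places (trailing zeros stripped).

Executing turtle program step by step:
Start: pos=(-1,9), heading=135, pen down
LT 90: heading 135 -> 225
BK 10: (-1,9) -> (6.071,16.071) [heading=225, draw]
FD 14.7: (6.071,16.071) -> (-4.323,5.677) [heading=225, draw]
RT 90: heading 225 -> 135
RT 60: heading 135 -> 75
REPEAT 2 [
  -- iteration 1/2 --
  FD 1.9: (-4.323,5.677) -> (-3.832,7.512) [heading=75, draw]
  BK 12.1: (-3.832,7.512) -> (-6.963,-4.176) [heading=75, draw]
  PU: pen up
  -- iteration 2/2 --
  FD 1.9: (-6.963,-4.176) -> (-6.472,-2.341) [heading=75, move]
  BK 12.1: (-6.472,-2.341) -> (-9.603,-14.028) [heading=75, move]
  PU: pen up
]
LT 180: heading 75 -> 255
PU: pen up
RT 180: heading 255 -> 75
RT 60: heading 75 -> 15
FD 6.8: (-9.603,-14.028) -> (-3.035,-12.268) [heading=15, move]
Final: pos=(-3.035,-12.268), heading=15, 4 segment(s) drawn

Segment lengths:
  seg 1: (-1,9) -> (6.071,16.071), length = 10
  seg 2: (6.071,16.071) -> (-4.323,5.677), length = 14.7
  seg 3: (-4.323,5.677) -> (-3.832,7.512), length = 1.9
  seg 4: (-3.832,7.512) -> (-6.963,-4.176), length = 12.1
Total = 38.7

Answer: 38.7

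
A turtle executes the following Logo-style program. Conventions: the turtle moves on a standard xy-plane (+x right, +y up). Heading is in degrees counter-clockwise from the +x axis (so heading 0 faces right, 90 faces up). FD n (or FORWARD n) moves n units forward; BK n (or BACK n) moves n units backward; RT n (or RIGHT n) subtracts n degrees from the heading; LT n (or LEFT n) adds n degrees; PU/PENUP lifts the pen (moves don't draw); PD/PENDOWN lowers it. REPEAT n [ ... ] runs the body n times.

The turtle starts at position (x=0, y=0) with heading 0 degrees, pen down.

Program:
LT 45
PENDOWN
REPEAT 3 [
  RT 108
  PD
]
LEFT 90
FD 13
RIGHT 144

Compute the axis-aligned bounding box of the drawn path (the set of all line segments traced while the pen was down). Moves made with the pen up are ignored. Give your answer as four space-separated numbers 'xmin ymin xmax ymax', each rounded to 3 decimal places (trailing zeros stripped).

Executing turtle program step by step:
Start: pos=(0,0), heading=0, pen down
LT 45: heading 0 -> 45
PD: pen down
REPEAT 3 [
  -- iteration 1/3 --
  RT 108: heading 45 -> 297
  PD: pen down
  -- iteration 2/3 --
  RT 108: heading 297 -> 189
  PD: pen down
  -- iteration 3/3 --
  RT 108: heading 189 -> 81
  PD: pen down
]
LT 90: heading 81 -> 171
FD 13: (0,0) -> (-12.84,2.034) [heading=171, draw]
RT 144: heading 171 -> 27
Final: pos=(-12.84,2.034), heading=27, 1 segment(s) drawn

Segment endpoints: x in {-12.84, 0}, y in {0, 2.034}
xmin=-12.84, ymin=0, xmax=0, ymax=2.034

Answer: -12.84 0 0 2.034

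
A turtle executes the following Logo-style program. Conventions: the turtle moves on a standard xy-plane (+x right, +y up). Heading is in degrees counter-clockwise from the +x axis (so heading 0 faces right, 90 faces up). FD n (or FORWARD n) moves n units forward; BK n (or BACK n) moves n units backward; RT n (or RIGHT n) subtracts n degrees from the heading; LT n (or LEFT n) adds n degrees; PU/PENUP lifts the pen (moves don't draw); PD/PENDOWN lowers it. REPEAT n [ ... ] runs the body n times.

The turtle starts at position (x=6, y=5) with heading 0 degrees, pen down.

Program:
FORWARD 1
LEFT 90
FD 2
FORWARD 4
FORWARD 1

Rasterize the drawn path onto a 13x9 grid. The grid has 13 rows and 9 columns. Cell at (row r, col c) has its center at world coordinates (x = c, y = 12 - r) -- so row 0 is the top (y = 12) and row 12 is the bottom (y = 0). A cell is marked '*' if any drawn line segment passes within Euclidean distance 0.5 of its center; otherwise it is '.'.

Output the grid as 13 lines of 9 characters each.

Segment 0: (6,5) -> (7,5)
Segment 1: (7,5) -> (7,7)
Segment 2: (7,7) -> (7,11)
Segment 3: (7,11) -> (7,12)

Answer: .......*.
.......*.
.......*.
.......*.
.......*.
.......*.
.......*.
......**.
.........
.........
.........
.........
.........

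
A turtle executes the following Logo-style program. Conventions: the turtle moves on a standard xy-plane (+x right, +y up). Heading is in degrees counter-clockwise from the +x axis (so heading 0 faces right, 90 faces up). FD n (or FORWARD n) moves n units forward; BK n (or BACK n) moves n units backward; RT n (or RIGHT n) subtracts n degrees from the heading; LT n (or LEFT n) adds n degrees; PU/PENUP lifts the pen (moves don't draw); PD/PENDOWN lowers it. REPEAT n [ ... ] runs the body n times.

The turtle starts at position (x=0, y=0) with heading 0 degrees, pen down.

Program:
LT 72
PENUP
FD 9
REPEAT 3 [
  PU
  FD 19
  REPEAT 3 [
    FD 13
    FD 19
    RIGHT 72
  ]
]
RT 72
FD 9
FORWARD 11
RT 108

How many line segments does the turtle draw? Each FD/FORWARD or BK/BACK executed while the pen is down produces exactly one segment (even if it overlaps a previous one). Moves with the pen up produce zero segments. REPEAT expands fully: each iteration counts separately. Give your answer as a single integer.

Answer: 0

Derivation:
Executing turtle program step by step:
Start: pos=(0,0), heading=0, pen down
LT 72: heading 0 -> 72
PU: pen up
FD 9: (0,0) -> (2.781,8.56) [heading=72, move]
REPEAT 3 [
  -- iteration 1/3 --
  PU: pen up
  FD 19: (2.781,8.56) -> (8.652,26.63) [heading=72, move]
  REPEAT 3 [
    -- iteration 1/3 --
    FD 13: (8.652,26.63) -> (12.67,38.993) [heading=72, move]
    FD 19: (12.67,38.993) -> (18.541,57.063) [heading=72, move]
    RT 72: heading 72 -> 0
    -- iteration 2/3 --
    FD 13: (18.541,57.063) -> (31.541,57.063) [heading=0, move]
    FD 19: (31.541,57.063) -> (50.541,57.063) [heading=0, move]
    RT 72: heading 0 -> 288
    -- iteration 3/3 --
    FD 13: (50.541,57.063) -> (54.558,44.7) [heading=288, move]
    FD 19: (54.558,44.7) -> (60.43,26.63) [heading=288, move]
    RT 72: heading 288 -> 216
  ]
  -- iteration 2/3 --
  PU: pen up
  FD 19: (60.43,26.63) -> (45.058,15.462) [heading=216, move]
  REPEAT 3 [
    -- iteration 1/3 --
    FD 13: (45.058,15.462) -> (34.541,7.82) [heading=216, move]
    FD 19: (34.541,7.82) -> (19.17,-3.347) [heading=216, move]
    RT 72: heading 216 -> 144
    -- iteration 2/3 --
    FD 13: (19.17,-3.347) -> (8.652,4.294) [heading=144, move]
    FD 19: (8.652,4.294) -> (-6.719,15.462) [heading=144, move]
    RT 72: heading 144 -> 72
    -- iteration 3/3 --
    FD 13: (-6.719,15.462) -> (-2.702,27.825) [heading=72, move]
    FD 19: (-2.702,27.825) -> (3.17,45.895) [heading=72, move]
    RT 72: heading 72 -> 0
  ]
  -- iteration 3/3 --
  PU: pen up
  FD 19: (3.17,45.895) -> (22.17,45.895) [heading=0, move]
  REPEAT 3 [
    -- iteration 1/3 --
    FD 13: (22.17,45.895) -> (35.17,45.895) [heading=0, move]
    FD 19: (35.17,45.895) -> (54.17,45.895) [heading=0, move]
    RT 72: heading 0 -> 288
    -- iteration 2/3 --
    FD 13: (54.17,45.895) -> (58.187,33.532) [heading=288, move]
    FD 19: (58.187,33.532) -> (64.058,15.462) [heading=288, move]
    RT 72: heading 288 -> 216
    -- iteration 3/3 --
    FD 13: (64.058,15.462) -> (53.541,7.82) [heading=216, move]
    FD 19: (53.541,7.82) -> (38.17,-3.347) [heading=216, move]
    RT 72: heading 216 -> 144
  ]
]
RT 72: heading 144 -> 72
FD 9: (38.17,-3.347) -> (40.951,5.212) [heading=72, move]
FD 11: (40.951,5.212) -> (44.35,15.674) [heading=72, move]
RT 108: heading 72 -> 324
Final: pos=(44.35,15.674), heading=324, 0 segment(s) drawn
Segments drawn: 0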